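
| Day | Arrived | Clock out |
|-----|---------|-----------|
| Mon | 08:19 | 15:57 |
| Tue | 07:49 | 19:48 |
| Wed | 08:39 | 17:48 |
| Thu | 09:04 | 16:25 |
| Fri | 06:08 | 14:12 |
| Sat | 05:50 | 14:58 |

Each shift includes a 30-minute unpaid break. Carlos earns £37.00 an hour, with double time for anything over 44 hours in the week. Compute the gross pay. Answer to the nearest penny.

£2095.43

Mon: 08:19–15:57 = 7 h 38 min; less 30 min break → 7 h 8 min
Tue: 07:49–19:48 = 11 h 59 min; less 30 min break → 11 h 29 min
Wed: 08:39–17:48 = 9 h 9 min; less 30 min break → 8 h 39 min
Thu: 09:04–16:25 = 7 h 21 min; less 30 min break → 6 h 51 min
Fri: 06:08–14:12 = 8 h 4 min; less 30 min break → 7 h 34 min
Sat: 05:50–14:58 = 9 h 8 min; less 30 min break → 8 h 38 min
Total worked: 50 h 19 min = 3019 min.
Regular 44 h 0 min = 2640 min at £37.00/h; overtime 6 h 19 min = 379 min at £74.00/h.
Pay = (2640 × £37.00 + 379 × £74.00) ÷ 60 = £2095.43.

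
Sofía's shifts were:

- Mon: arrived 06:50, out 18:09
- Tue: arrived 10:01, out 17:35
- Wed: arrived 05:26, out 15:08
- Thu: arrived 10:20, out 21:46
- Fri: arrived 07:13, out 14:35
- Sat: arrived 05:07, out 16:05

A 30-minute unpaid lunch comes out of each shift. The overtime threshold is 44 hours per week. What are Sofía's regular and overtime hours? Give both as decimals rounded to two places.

Mon: 06:50–18:09 = 11 h 19 min; less 30 min break → 10 h 49 min
Tue: 10:01–17:35 = 7 h 34 min; less 30 min break → 7 h 4 min
Wed: 05:26–15:08 = 9 h 42 min; less 30 min break → 9 h 12 min
Thu: 10:20–21:46 = 11 h 26 min; less 30 min break → 10 h 56 min
Fri: 07:13–14:35 = 7 h 22 min; less 30 min break → 6 h 52 min
Sat: 05:07–16:05 = 10 h 58 min; less 30 min break → 10 h 28 min
Total worked: 55 h 21 min = 55.35 h.
Threshold 44 h → overtime 11 h 21 min, regular 44 h 0 min.

Regular 44.00 hours, overtime 11.35 hours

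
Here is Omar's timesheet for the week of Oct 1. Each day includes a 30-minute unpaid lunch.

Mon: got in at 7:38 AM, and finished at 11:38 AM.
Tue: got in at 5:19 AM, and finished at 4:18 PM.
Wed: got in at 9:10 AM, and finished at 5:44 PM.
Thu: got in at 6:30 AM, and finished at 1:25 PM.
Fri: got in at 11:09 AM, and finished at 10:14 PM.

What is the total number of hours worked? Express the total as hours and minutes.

39 h 3 min

Mon: 7:38 AM–11:38 AM = 4 h 0 min; less 30 min break → 3 h 30 min
Tue: 5:19 AM–4:18 PM = 10 h 59 min; less 30 min break → 10 h 29 min
Wed: 9:10 AM–5:44 PM = 8 h 34 min; less 30 min break → 8 h 4 min
Thu: 6:30 AM–1:25 PM = 6 h 55 min; less 30 min break → 6 h 25 min
Fri: 11:09 AM–10:14 PM = 11 h 5 min; less 30 min break → 10 h 35 min
Total: 3 h 30 min + 10 h 29 min + 8 h 4 min + 6 h 25 min + 10 h 35 min = 39 h 3 min.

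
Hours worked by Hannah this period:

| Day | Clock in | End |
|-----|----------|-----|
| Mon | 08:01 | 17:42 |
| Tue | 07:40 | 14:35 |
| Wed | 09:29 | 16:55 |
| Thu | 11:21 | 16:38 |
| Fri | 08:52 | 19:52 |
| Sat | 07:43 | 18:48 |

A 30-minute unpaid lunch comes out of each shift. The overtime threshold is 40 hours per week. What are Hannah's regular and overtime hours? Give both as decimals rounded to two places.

Regular 40.00 hours, overtime 8.40 hours

Mon: 08:01–17:42 = 9 h 41 min; less 30 min break → 9 h 11 min
Tue: 07:40–14:35 = 6 h 55 min; less 30 min break → 6 h 25 min
Wed: 09:29–16:55 = 7 h 26 min; less 30 min break → 6 h 56 min
Thu: 11:21–16:38 = 5 h 17 min; less 30 min break → 4 h 47 min
Fri: 08:52–19:52 = 11 h 0 min; less 30 min break → 10 h 30 min
Sat: 07:43–18:48 = 11 h 5 min; less 30 min break → 10 h 35 min
Total worked: 48 h 24 min = 48.40 h.
Threshold 40 h → overtime 8 h 24 min, regular 40 h 0 min.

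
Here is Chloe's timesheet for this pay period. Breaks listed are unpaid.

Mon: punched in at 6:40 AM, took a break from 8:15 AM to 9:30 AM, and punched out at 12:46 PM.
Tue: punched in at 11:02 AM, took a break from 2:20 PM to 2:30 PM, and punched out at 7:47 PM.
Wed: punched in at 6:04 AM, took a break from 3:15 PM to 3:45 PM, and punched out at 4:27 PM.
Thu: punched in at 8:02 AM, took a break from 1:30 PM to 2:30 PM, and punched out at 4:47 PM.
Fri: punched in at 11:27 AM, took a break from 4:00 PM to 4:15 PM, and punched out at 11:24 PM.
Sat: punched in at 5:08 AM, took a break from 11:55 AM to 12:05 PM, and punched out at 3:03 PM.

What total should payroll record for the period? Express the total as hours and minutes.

52 h 31 min

Mon: 6:40 AM–12:46 PM = 6 h 6 min; less 75 min break → 4 h 51 min
Tue: 11:02 AM–7:47 PM = 8 h 45 min; less 10 min break → 8 h 35 min
Wed: 6:04 AM–4:27 PM = 10 h 23 min; less 30 min break → 9 h 53 min
Thu: 8:02 AM–4:47 PM = 8 h 45 min; less 60 min break → 7 h 45 min
Fri: 11:27 AM–11:24 PM = 11 h 57 min; less 15 min break → 11 h 42 min
Sat: 5:08 AM–3:03 PM = 9 h 55 min; less 10 min break → 9 h 45 min
Total: 4 h 51 min + 8 h 35 min + 9 h 53 min + 7 h 45 min + 11 h 42 min + 9 h 45 min = 52 h 31 min.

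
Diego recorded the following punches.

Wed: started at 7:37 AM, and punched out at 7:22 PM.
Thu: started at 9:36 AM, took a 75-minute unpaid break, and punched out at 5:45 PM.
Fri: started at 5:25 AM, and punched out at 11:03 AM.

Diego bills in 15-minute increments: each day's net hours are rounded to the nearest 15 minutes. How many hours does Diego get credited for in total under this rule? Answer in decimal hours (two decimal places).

24.50 hours

Wed: 7:37 AM–7:22 PM = 11 h 45 min → rounds to 11 h 45 min
Thu: 9:36 AM–5:45 PM = 8 h 9 min − 75 min = 6 h 54 min → rounds to 7 h 0 min
Fri: 5:25 AM–11:03 AM = 5 h 38 min → rounds to 5 h 45 min
Total credited: 24 h 30 min.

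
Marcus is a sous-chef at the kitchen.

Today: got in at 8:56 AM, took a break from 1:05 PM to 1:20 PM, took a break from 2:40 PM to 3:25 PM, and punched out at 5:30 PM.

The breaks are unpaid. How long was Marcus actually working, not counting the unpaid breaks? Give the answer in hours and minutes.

7 h 34 min

Today: 8:56 AM–5:30 PM = 8 h 34 min; less 60 min break → 7 h 34 min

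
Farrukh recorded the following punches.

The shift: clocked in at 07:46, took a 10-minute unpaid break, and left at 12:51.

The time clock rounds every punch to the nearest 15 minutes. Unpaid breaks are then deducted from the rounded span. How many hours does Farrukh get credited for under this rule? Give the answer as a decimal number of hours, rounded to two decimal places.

The shift: in 07:46→07:45, out 12:51→12:45; 5 h 0 min − 10 min = 4 h 50 min

4.83 hours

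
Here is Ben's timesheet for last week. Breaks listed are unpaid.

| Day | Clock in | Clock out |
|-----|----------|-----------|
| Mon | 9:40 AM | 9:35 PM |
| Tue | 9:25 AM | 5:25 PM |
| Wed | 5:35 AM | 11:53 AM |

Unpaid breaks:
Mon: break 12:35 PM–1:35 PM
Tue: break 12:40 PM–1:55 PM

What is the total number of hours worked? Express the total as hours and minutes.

23 h 58 min

Mon: 9:40 AM–9:35 PM = 11 h 55 min; less 60 min break → 10 h 55 min
Tue: 9:25 AM–5:25 PM = 8 h 0 min; less 75 min break → 6 h 45 min
Wed: 5:35 AM–11:53 AM = 6 h 18 min
Total: 10 h 55 min + 6 h 45 min + 6 h 18 min = 23 h 58 min.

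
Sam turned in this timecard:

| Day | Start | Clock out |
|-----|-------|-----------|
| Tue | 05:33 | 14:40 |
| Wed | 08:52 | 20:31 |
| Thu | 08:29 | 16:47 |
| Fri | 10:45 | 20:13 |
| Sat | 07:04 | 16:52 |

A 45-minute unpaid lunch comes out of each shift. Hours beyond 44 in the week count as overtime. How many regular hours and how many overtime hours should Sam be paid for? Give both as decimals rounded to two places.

Tue: 05:33–14:40 = 9 h 7 min; less 45 min break → 8 h 22 min
Wed: 08:52–20:31 = 11 h 39 min; less 45 min break → 10 h 54 min
Thu: 08:29–16:47 = 8 h 18 min; less 45 min break → 7 h 33 min
Fri: 10:45–20:13 = 9 h 28 min; less 45 min break → 8 h 43 min
Sat: 07:04–16:52 = 9 h 48 min; less 45 min break → 9 h 3 min
Total worked: 44 h 35 min = 44.58 h.
Threshold 44 h → overtime 0 h 35 min, regular 44 h 0 min.

Regular 44.00 hours, overtime 0.58 hours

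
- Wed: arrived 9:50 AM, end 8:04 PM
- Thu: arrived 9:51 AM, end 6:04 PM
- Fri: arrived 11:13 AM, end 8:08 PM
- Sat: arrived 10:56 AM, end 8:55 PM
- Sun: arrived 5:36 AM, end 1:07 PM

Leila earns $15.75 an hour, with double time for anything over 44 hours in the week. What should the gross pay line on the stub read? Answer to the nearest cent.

Wed: 9:50 AM–8:04 PM = 10 h 14 min
Thu: 9:51 AM–6:04 PM = 8 h 13 min
Fri: 11:13 AM–8:08 PM = 8 h 55 min
Sat: 10:56 AM–8:55 PM = 9 h 59 min
Sun: 5:36 AM–1:07 PM = 7 h 31 min
Total worked: 44 h 52 min = 2692 min.
Regular 44 h 0 min = 2640 min at $15.75/h; overtime 0 h 52 min = 52 min at $31.50/h.
Pay = (2640 × $15.75 + 52 × $31.50) ÷ 60 = $720.30.

$720.30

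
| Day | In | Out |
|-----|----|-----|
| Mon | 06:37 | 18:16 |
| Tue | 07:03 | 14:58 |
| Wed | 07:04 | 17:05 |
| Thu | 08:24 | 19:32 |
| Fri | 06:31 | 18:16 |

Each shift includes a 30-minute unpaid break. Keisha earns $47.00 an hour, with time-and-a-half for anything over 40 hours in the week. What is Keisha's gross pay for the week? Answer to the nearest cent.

$2582.65

Mon: 06:37–18:16 = 11 h 39 min; less 30 min break → 11 h 9 min
Tue: 07:03–14:58 = 7 h 55 min; less 30 min break → 7 h 25 min
Wed: 07:04–17:05 = 10 h 1 min; less 30 min break → 9 h 31 min
Thu: 08:24–19:32 = 11 h 8 min; less 30 min break → 10 h 38 min
Fri: 06:31–18:16 = 11 h 45 min; less 30 min break → 11 h 15 min
Total worked: 49 h 58 min = 2998 min.
Regular 40 h 0 min = 2400 min at $47.00/h; overtime 9 h 58 min = 598 min at $70.50/h.
Pay = (2400 × $47.00 + 598 × $70.50) ÷ 60 = $2582.65.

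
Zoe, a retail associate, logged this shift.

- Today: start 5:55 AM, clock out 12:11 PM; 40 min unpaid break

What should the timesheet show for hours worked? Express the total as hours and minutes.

5 h 36 min

Today: 5:55 AM–12:11 PM = 6 h 16 min; less 40 min break → 5 h 36 min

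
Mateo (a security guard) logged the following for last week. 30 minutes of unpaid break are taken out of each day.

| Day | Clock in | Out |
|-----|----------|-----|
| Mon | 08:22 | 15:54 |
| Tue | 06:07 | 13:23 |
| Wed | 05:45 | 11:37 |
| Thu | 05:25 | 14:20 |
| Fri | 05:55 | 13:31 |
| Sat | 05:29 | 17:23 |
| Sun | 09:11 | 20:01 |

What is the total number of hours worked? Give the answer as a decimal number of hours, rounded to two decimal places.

Mon: 08:22–15:54 = 7 h 32 min; less 30 min break → 7 h 2 min
Tue: 06:07–13:23 = 7 h 16 min; less 30 min break → 6 h 46 min
Wed: 05:45–11:37 = 5 h 52 min; less 30 min break → 5 h 22 min
Thu: 05:25–14:20 = 8 h 55 min; less 30 min break → 8 h 25 min
Fri: 05:55–13:31 = 7 h 36 min; less 30 min break → 7 h 6 min
Sat: 05:29–17:23 = 11 h 54 min; less 30 min break → 11 h 24 min
Sun: 09:11–20:01 = 10 h 50 min; less 30 min break → 10 h 20 min
Total: 7 h 2 min + 6 h 46 min + 5 h 22 min + 8 h 25 min + 7 h 6 min + 11 h 24 min + 10 h 20 min = 56 h 25 min.

56.42 hours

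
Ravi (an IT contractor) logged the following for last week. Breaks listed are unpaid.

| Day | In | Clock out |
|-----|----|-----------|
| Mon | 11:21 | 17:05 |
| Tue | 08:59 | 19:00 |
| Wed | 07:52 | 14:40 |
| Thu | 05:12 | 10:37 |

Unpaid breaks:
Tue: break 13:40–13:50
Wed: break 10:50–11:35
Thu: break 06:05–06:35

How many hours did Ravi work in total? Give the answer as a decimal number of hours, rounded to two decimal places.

Mon: 11:21–17:05 = 5 h 44 min
Tue: 08:59–19:00 = 10 h 1 min; less 10 min break → 9 h 51 min
Wed: 07:52–14:40 = 6 h 48 min; less 45 min break → 6 h 3 min
Thu: 05:12–10:37 = 5 h 25 min; less 30 min break → 4 h 55 min
Total: 5 h 44 min + 9 h 51 min + 6 h 3 min + 4 h 55 min = 26 h 33 min.

26.55 hours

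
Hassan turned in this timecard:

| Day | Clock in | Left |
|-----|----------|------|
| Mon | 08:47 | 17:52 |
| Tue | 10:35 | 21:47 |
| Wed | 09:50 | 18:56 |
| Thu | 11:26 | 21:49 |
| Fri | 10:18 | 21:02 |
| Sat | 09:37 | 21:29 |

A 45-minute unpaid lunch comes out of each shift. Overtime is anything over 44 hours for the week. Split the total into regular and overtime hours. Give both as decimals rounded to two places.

Mon: 08:47–17:52 = 9 h 5 min; less 45 min break → 8 h 20 min
Tue: 10:35–21:47 = 11 h 12 min; less 45 min break → 10 h 27 min
Wed: 09:50–18:56 = 9 h 6 min; less 45 min break → 8 h 21 min
Thu: 11:26–21:49 = 10 h 23 min; less 45 min break → 9 h 38 min
Fri: 10:18–21:02 = 10 h 44 min; less 45 min break → 9 h 59 min
Sat: 09:37–21:29 = 11 h 52 min; less 45 min break → 11 h 7 min
Total worked: 57 h 52 min = 57.87 h.
Threshold 44 h → overtime 13 h 52 min, regular 44 h 0 min.

Regular 44.00 hours, overtime 13.87 hours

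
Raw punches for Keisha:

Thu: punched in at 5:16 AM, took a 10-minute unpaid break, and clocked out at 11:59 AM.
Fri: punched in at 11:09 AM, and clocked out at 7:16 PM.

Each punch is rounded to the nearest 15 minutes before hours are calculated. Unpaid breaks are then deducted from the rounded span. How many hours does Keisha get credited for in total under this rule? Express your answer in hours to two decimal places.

Thu: in 5:16 AM→5:15 AM, out 11:59 AM→12:00 PM; 6 h 45 min − 10 min = 6 h 35 min
Fri: in 11:09 AM→11:15 AM, out 7:16 PM→7:15 PM; 8 h 0 min
Total credited: 14 h 35 min.

14.58 hours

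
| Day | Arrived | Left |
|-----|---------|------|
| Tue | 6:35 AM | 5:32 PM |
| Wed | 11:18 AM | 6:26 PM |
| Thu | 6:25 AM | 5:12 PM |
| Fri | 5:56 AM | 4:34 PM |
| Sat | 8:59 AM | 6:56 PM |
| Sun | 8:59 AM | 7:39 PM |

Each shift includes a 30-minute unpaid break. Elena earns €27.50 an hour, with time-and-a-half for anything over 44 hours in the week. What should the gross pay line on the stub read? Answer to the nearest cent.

Tue: 6:35 AM–5:32 PM = 10 h 57 min; less 30 min break → 10 h 27 min
Wed: 11:18 AM–6:26 PM = 7 h 8 min; less 30 min break → 6 h 38 min
Thu: 6:25 AM–5:12 PM = 10 h 47 min; less 30 min break → 10 h 17 min
Fri: 5:56 AM–4:34 PM = 10 h 38 min; less 30 min break → 10 h 8 min
Sat: 8:59 AM–6:56 PM = 9 h 57 min; less 30 min break → 9 h 27 min
Sun: 8:59 AM–7:39 PM = 10 h 40 min; less 30 min break → 10 h 10 min
Total worked: 57 h 7 min = 3427 min.
Regular 44 h 0 min = 2640 min at €27.50/h; overtime 13 h 7 min = 787 min at €41.25/h.
Pay = (2640 × €27.50 + 787 × €41.25) ÷ 60 = €1751.06.

€1751.06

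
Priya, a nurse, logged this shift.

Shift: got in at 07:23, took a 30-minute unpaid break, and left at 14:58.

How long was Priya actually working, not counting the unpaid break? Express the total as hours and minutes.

Shift: 07:23–14:58 = 7 h 35 min; less 30 min break → 7 h 5 min

7 h 5 min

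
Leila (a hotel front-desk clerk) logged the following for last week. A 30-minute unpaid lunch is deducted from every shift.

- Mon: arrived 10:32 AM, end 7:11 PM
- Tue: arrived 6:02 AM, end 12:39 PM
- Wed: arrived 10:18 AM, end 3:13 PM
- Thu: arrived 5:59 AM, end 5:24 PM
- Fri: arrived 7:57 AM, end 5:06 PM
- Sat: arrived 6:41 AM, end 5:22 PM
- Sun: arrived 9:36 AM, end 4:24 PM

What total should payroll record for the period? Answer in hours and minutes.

54 h 44 min

Mon: 10:32 AM–7:11 PM = 8 h 39 min; less 30 min break → 8 h 9 min
Tue: 6:02 AM–12:39 PM = 6 h 37 min; less 30 min break → 6 h 7 min
Wed: 10:18 AM–3:13 PM = 4 h 55 min; less 30 min break → 4 h 25 min
Thu: 5:59 AM–5:24 PM = 11 h 25 min; less 30 min break → 10 h 55 min
Fri: 7:57 AM–5:06 PM = 9 h 9 min; less 30 min break → 8 h 39 min
Sat: 6:41 AM–5:22 PM = 10 h 41 min; less 30 min break → 10 h 11 min
Sun: 9:36 AM–4:24 PM = 6 h 48 min; less 30 min break → 6 h 18 min
Total: 8 h 9 min + 6 h 7 min + 4 h 25 min + 10 h 55 min + 8 h 39 min + 10 h 11 min + 6 h 18 min = 54 h 44 min.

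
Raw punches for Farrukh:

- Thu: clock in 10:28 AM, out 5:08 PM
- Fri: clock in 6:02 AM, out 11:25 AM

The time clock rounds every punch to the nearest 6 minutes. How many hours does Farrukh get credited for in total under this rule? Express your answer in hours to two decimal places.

Thu: in 10:28 AM→10:30 AM, out 5:08 PM→5:06 PM; 6 h 36 min
Fri: in 6:02 AM→6:00 AM, out 11:25 AM→11:24 AM; 5 h 24 min
Total credited: 12 h 0 min.

12.00 hours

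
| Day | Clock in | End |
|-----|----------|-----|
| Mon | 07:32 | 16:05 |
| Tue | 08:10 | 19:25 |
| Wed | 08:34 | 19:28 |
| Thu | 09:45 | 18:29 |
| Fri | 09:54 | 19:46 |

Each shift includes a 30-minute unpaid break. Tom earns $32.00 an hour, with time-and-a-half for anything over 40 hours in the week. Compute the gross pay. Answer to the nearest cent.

Mon: 07:32–16:05 = 8 h 33 min; less 30 min break → 8 h 3 min
Tue: 08:10–19:25 = 11 h 15 min; less 30 min break → 10 h 45 min
Wed: 08:34–19:28 = 10 h 54 min; less 30 min break → 10 h 24 min
Thu: 09:45–18:29 = 8 h 44 min; less 30 min break → 8 h 14 min
Fri: 09:54–19:46 = 9 h 52 min; less 30 min break → 9 h 22 min
Total worked: 46 h 48 min = 2808 min.
Regular 40 h 0 min = 2400 min at $32.00/h; overtime 6 h 48 min = 408 min at $48.00/h.
Pay = (2400 × $32.00 + 408 × $48.00) ÷ 60 = $1606.40.

$1606.40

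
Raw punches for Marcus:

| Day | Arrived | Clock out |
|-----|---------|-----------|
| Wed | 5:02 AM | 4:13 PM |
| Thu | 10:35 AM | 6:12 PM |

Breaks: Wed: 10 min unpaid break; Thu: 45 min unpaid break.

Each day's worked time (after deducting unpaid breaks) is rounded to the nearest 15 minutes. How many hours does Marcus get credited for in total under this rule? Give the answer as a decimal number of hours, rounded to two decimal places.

17.75 hours

Wed: 5:02 AM–4:13 PM = 11 h 11 min − 10 min = 11 h 1 min → rounds to 11 h 0 min
Thu: 10:35 AM–6:12 PM = 7 h 37 min − 45 min = 6 h 52 min → rounds to 6 h 45 min
Total credited: 17 h 45 min.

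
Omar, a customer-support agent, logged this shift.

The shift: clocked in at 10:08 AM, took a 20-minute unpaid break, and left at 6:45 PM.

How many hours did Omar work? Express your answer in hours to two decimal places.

8.28 hours

The shift: 10:08 AM–6:45 PM = 8 h 37 min; less 20 min break → 8 h 17 min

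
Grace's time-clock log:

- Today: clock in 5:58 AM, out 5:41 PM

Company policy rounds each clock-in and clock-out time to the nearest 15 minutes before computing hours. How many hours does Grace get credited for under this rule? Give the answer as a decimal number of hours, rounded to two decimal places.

11.75 hours

Today: in 5:58 AM→6:00 AM, out 5:41 PM→5:45 PM; 11 h 45 min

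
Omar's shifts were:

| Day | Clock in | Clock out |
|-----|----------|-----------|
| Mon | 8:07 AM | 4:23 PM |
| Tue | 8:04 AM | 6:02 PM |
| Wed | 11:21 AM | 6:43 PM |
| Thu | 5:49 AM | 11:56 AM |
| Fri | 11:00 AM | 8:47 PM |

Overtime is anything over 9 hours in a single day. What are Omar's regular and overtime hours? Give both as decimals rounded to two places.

Regular 39.75 hours, overtime 1.75 hours

Mon: 8:07 AM–4:23 PM = 8 h 16 min
Tue: 8:04 AM–6:02 PM = 9 h 58 min
Wed: 11:21 AM–6:43 PM = 7 h 22 min
Thu: 5:49 AM–11:56 AM = 6 h 7 min
Fri: 11:00 AM–8:47 PM = 9 h 47 min
Mon reg 8 h 16 min / OT 0 h 0 min; Tue reg 9 h 0 min / OT 0 h 58 min; Wed reg 7 h 22 min / OT 0 h 0 min; Thu reg 6 h 7 min / OT 0 h 0 min; Fri reg 9 h 0 min / OT 0 h 47 min.
Totals: regular 39 h 45 min, overtime 1 h 45 min.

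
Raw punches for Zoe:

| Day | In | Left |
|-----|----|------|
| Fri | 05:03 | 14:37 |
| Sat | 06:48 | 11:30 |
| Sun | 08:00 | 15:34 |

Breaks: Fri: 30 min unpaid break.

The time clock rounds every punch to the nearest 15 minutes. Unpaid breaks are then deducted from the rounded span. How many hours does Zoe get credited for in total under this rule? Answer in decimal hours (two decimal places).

Fri: in 05:03→05:00, out 14:37→14:30; 9 h 30 min − 30 min = 9 h 0 min
Sat: in 06:48→06:45, out 11:30→11:30; 4 h 45 min
Sun: in 08:00→08:00, out 15:34→15:30; 7 h 30 min
Total credited: 21 h 15 min.

21.25 hours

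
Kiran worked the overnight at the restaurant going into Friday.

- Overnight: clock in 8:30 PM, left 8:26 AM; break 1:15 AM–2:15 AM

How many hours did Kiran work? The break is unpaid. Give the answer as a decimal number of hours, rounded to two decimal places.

10.93 hours

Overnight: 8:30 PM → midnight = 3 h 30 min; midnight → 8:26 AM = 8 h 26 min; span 11 h 56 min; less 60 min break → 10 h 56 min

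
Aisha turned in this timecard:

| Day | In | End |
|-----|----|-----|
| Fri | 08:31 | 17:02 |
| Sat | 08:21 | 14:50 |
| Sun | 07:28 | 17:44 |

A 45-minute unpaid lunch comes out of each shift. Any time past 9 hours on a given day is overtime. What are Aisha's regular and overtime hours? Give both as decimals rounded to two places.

Regular 22.50 hours, overtime 0.52 hours

Fri: 08:31–17:02 = 8 h 31 min; less 45 min break → 7 h 46 min
Sat: 08:21–14:50 = 6 h 29 min; less 45 min break → 5 h 44 min
Sun: 07:28–17:44 = 10 h 16 min; less 45 min break → 9 h 31 min
Fri reg 7 h 46 min / OT 0 h 0 min; Sat reg 5 h 44 min / OT 0 h 0 min; Sun reg 9 h 0 min / OT 0 h 31 min.
Totals: regular 22 h 30 min, overtime 0 h 31 min.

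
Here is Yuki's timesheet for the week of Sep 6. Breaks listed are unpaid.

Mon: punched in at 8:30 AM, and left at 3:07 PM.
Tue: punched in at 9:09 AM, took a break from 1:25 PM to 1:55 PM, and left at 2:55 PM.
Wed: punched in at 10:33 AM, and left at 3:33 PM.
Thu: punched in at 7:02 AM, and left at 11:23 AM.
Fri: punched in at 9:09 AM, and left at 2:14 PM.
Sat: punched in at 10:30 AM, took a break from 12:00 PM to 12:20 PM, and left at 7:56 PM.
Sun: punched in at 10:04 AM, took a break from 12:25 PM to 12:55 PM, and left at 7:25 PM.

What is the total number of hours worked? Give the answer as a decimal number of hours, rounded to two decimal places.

44.27 hours

Mon: 8:30 AM–3:07 PM = 6 h 37 min
Tue: 9:09 AM–2:55 PM = 5 h 46 min; less 30 min break → 5 h 16 min
Wed: 10:33 AM–3:33 PM = 5 h 0 min
Thu: 7:02 AM–11:23 AM = 4 h 21 min
Fri: 9:09 AM–2:14 PM = 5 h 5 min
Sat: 10:30 AM–7:56 PM = 9 h 26 min; less 20 min break → 9 h 6 min
Sun: 10:04 AM–7:25 PM = 9 h 21 min; less 30 min break → 8 h 51 min
Total: 6 h 37 min + 5 h 16 min + 5 h 0 min + 4 h 21 min + 5 h 5 min + 9 h 6 min + 8 h 51 min = 44 h 16 min.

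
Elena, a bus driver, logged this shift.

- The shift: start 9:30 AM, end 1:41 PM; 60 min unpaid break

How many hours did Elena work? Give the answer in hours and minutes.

3 h 11 min

The shift: 9:30 AM–1:41 PM = 4 h 11 min; less 60 min break → 3 h 11 min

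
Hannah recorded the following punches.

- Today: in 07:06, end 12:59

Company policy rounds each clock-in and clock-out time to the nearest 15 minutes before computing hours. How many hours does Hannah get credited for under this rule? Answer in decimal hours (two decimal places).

6.00 hours

Today: in 07:06→07:00, out 12:59→13:00; 6 h 0 min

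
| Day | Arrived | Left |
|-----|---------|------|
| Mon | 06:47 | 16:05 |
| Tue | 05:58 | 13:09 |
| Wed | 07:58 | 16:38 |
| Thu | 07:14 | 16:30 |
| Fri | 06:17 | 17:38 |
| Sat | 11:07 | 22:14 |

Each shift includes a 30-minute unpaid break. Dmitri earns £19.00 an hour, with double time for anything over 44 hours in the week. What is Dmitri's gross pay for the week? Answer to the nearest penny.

Mon: 06:47–16:05 = 9 h 18 min; less 30 min break → 8 h 48 min
Tue: 05:58–13:09 = 7 h 11 min; less 30 min break → 6 h 41 min
Wed: 07:58–16:38 = 8 h 40 min; less 30 min break → 8 h 10 min
Thu: 07:14–16:30 = 9 h 16 min; less 30 min break → 8 h 46 min
Fri: 06:17–17:38 = 11 h 21 min; less 30 min break → 10 h 51 min
Sat: 11:07–22:14 = 11 h 7 min; less 30 min break → 10 h 37 min
Total worked: 53 h 53 min = 3233 min.
Regular 44 h 0 min = 2640 min at £19.00/h; overtime 9 h 53 min = 593 min at £38.00/h.
Pay = (2640 × £19.00 + 593 × £38.00) ÷ 60 = £1211.57.

£1211.57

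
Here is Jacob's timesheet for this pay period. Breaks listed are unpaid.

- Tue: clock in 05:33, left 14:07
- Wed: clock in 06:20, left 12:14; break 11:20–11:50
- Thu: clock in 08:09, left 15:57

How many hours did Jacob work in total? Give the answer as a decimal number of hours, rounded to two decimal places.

Tue: 05:33–14:07 = 8 h 34 min
Wed: 06:20–12:14 = 5 h 54 min; less 30 min break → 5 h 24 min
Thu: 08:09–15:57 = 7 h 48 min
Total: 8 h 34 min + 5 h 24 min + 7 h 48 min = 21 h 46 min.

21.77 hours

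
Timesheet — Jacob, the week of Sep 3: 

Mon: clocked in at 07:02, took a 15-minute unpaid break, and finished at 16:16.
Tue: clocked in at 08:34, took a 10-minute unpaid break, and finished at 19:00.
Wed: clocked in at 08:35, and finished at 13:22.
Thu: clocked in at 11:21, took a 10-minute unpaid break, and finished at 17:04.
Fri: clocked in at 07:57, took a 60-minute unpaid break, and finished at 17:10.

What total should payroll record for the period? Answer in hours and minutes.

37 h 48 min

Mon: 07:02–16:16 = 9 h 14 min; less 15 min break → 8 h 59 min
Tue: 08:34–19:00 = 10 h 26 min; less 10 min break → 10 h 16 min
Wed: 08:35–13:22 = 4 h 47 min
Thu: 11:21–17:04 = 5 h 43 min; less 10 min break → 5 h 33 min
Fri: 07:57–17:10 = 9 h 13 min; less 60 min break → 8 h 13 min
Total: 8 h 59 min + 10 h 16 min + 4 h 47 min + 5 h 33 min + 8 h 13 min = 37 h 48 min.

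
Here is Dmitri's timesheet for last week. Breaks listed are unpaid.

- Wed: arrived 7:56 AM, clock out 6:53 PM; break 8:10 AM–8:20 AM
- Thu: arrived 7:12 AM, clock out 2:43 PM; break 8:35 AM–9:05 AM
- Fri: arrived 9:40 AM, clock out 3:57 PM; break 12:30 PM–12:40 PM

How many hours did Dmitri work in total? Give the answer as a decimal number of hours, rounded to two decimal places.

Wed: 7:56 AM–6:53 PM = 10 h 57 min; less 10 min break → 10 h 47 min
Thu: 7:12 AM–2:43 PM = 7 h 31 min; less 30 min break → 7 h 1 min
Fri: 9:40 AM–3:57 PM = 6 h 17 min; less 10 min break → 6 h 7 min
Total: 10 h 47 min + 7 h 1 min + 6 h 7 min = 23 h 55 min.

23.92 hours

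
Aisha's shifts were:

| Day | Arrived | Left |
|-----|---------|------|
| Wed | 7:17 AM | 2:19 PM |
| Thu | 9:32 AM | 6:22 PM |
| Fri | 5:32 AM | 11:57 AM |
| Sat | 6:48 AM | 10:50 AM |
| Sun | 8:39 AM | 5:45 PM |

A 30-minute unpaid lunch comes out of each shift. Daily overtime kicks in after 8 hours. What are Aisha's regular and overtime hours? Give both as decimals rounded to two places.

Regular 31.98 hours, overtime 0.93 hours

Wed: 7:17 AM–2:19 PM = 7 h 2 min; less 30 min break → 6 h 32 min
Thu: 9:32 AM–6:22 PM = 8 h 50 min; less 30 min break → 8 h 20 min
Fri: 5:32 AM–11:57 AM = 6 h 25 min; less 30 min break → 5 h 55 min
Sat: 6:48 AM–10:50 AM = 4 h 2 min; less 30 min break → 3 h 32 min
Sun: 8:39 AM–5:45 PM = 9 h 6 min; less 30 min break → 8 h 36 min
Wed reg 6 h 32 min / OT 0 h 0 min; Thu reg 8 h 0 min / OT 0 h 20 min; Fri reg 5 h 55 min / OT 0 h 0 min; Sat reg 3 h 32 min / OT 0 h 0 min; Sun reg 8 h 0 min / OT 0 h 36 min.
Totals: regular 31 h 59 min, overtime 0 h 56 min.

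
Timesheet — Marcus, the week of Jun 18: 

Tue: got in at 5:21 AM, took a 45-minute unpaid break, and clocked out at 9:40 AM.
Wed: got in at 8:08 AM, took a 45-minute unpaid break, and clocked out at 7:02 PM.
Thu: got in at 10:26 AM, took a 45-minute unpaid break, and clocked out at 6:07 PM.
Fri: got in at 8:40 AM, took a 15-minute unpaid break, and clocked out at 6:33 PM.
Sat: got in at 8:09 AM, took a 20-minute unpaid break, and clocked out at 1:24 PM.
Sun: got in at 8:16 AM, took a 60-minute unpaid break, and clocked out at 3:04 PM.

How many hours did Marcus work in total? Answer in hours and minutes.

41 h 0 min

Tue: 5:21 AM–9:40 AM = 4 h 19 min; less 45 min break → 3 h 34 min
Wed: 8:08 AM–7:02 PM = 10 h 54 min; less 45 min break → 10 h 9 min
Thu: 10:26 AM–6:07 PM = 7 h 41 min; less 45 min break → 6 h 56 min
Fri: 8:40 AM–6:33 PM = 9 h 53 min; less 15 min break → 9 h 38 min
Sat: 8:09 AM–1:24 PM = 5 h 15 min; less 20 min break → 4 h 55 min
Sun: 8:16 AM–3:04 PM = 6 h 48 min; less 60 min break → 5 h 48 min
Total: 3 h 34 min + 10 h 9 min + 6 h 56 min + 9 h 38 min + 4 h 55 min + 5 h 48 min = 41 h 0 min.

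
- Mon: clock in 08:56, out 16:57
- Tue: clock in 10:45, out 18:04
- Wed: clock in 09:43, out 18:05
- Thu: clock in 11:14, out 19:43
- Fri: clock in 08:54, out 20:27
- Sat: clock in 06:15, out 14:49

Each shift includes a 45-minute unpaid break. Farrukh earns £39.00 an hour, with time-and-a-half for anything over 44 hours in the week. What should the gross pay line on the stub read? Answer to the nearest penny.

£1938.30

Mon: 08:56–16:57 = 8 h 1 min; less 45 min break → 7 h 16 min
Tue: 10:45–18:04 = 7 h 19 min; less 45 min break → 6 h 34 min
Wed: 09:43–18:05 = 8 h 22 min; less 45 min break → 7 h 37 min
Thu: 11:14–19:43 = 8 h 29 min; less 45 min break → 7 h 44 min
Fri: 08:54–20:27 = 11 h 33 min; less 45 min break → 10 h 48 min
Sat: 06:15–14:49 = 8 h 34 min; less 45 min break → 7 h 49 min
Total worked: 47 h 48 min = 2868 min.
Regular 44 h 0 min = 2640 min at £39.00/h; overtime 3 h 48 min = 228 min at £58.50/h.
Pay = (2640 × £39.00 + 228 × £58.50) ÷ 60 = £1938.30.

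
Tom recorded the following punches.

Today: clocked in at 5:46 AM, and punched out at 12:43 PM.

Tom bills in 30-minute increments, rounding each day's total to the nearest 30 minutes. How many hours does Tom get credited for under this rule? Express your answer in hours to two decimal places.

Today: 5:46 AM–12:43 PM = 6 h 57 min → rounds to 7 h 0 min

7.00 hours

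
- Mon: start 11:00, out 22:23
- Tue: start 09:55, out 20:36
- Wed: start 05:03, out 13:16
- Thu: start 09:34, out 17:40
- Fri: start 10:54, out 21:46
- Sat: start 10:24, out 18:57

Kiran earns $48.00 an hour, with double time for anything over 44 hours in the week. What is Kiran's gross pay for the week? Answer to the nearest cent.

Mon: 11:00–22:23 = 11 h 23 min
Tue: 09:55–20:36 = 10 h 41 min
Wed: 05:03–13:16 = 8 h 13 min
Thu: 09:34–17:40 = 8 h 6 min
Fri: 10:54–21:46 = 10 h 52 min
Sat: 10:24–18:57 = 8 h 33 min
Total worked: 57 h 48 min = 3468 min.
Regular 44 h 0 min = 2640 min at $48.00/h; overtime 13 h 48 min = 828 min at $96.00/h.
Pay = (2640 × $48.00 + 828 × $96.00) ÷ 60 = $3436.80.

$3436.80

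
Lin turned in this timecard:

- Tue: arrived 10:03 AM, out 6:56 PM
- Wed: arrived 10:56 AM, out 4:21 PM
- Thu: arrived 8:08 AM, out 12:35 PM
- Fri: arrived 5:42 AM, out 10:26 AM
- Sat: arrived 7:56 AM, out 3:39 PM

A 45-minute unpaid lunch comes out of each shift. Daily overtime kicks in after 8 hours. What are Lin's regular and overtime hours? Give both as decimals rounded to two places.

Regular 27.32 hours, overtime 0.13 hours

Tue: 10:03 AM–6:56 PM = 8 h 53 min; less 45 min break → 8 h 8 min
Wed: 10:56 AM–4:21 PM = 5 h 25 min; less 45 min break → 4 h 40 min
Thu: 8:08 AM–12:35 PM = 4 h 27 min; less 45 min break → 3 h 42 min
Fri: 5:42 AM–10:26 AM = 4 h 44 min; less 45 min break → 3 h 59 min
Sat: 7:56 AM–3:39 PM = 7 h 43 min; less 45 min break → 6 h 58 min
Tue reg 8 h 0 min / OT 0 h 8 min; Wed reg 4 h 40 min / OT 0 h 0 min; Thu reg 3 h 42 min / OT 0 h 0 min; Fri reg 3 h 59 min / OT 0 h 0 min; Sat reg 6 h 58 min / OT 0 h 0 min.
Totals: regular 27 h 19 min, overtime 0 h 8 min.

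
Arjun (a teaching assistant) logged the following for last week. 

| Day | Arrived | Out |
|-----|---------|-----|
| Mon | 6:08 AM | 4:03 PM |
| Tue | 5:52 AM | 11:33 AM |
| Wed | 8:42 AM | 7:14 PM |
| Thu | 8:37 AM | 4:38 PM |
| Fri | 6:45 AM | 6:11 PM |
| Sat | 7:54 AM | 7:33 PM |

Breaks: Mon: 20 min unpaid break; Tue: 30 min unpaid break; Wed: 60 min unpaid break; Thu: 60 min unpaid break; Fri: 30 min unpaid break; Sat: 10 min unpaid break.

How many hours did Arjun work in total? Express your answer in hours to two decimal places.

Mon: 6:08 AM–4:03 PM = 9 h 55 min; less 20 min break → 9 h 35 min
Tue: 5:52 AM–11:33 AM = 5 h 41 min; less 30 min break → 5 h 11 min
Wed: 8:42 AM–7:14 PM = 10 h 32 min; less 60 min break → 9 h 32 min
Thu: 8:37 AM–4:38 PM = 8 h 1 min; less 60 min break → 7 h 1 min
Fri: 6:45 AM–6:11 PM = 11 h 26 min; less 30 min break → 10 h 56 min
Sat: 7:54 AM–7:33 PM = 11 h 39 min; less 10 min break → 11 h 29 min
Total: 9 h 35 min + 5 h 11 min + 9 h 32 min + 7 h 1 min + 10 h 56 min + 11 h 29 min = 53 h 44 min.

53.73 hours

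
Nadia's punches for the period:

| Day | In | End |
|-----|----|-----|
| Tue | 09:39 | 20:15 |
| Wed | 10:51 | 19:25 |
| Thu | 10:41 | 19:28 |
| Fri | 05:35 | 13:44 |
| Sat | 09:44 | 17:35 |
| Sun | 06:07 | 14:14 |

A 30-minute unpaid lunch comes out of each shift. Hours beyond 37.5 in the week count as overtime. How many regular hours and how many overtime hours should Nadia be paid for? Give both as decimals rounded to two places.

Regular 37.50 hours, overtime 11.57 hours

Tue: 09:39–20:15 = 10 h 36 min; less 30 min break → 10 h 6 min
Wed: 10:51–19:25 = 8 h 34 min; less 30 min break → 8 h 4 min
Thu: 10:41–19:28 = 8 h 47 min; less 30 min break → 8 h 17 min
Fri: 05:35–13:44 = 8 h 9 min; less 30 min break → 7 h 39 min
Sat: 09:44–17:35 = 7 h 51 min; less 30 min break → 7 h 21 min
Sun: 06:07–14:14 = 8 h 7 min; less 30 min break → 7 h 37 min
Total worked: 49 h 4 min = 49.07 h.
Threshold 37.5 h → overtime 11 h 34 min, regular 37 h 30 min.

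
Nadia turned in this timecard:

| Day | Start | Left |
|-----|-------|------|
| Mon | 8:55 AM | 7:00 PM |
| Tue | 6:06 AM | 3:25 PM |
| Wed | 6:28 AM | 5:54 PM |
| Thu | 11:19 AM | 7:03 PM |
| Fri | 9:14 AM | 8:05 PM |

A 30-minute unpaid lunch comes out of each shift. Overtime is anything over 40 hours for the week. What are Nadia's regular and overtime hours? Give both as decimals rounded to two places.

Mon: 8:55 AM–7:00 PM = 10 h 5 min; less 30 min break → 9 h 35 min
Tue: 6:06 AM–3:25 PM = 9 h 19 min; less 30 min break → 8 h 49 min
Wed: 6:28 AM–5:54 PM = 11 h 26 min; less 30 min break → 10 h 56 min
Thu: 11:19 AM–7:03 PM = 7 h 44 min; less 30 min break → 7 h 14 min
Fri: 9:14 AM–8:05 PM = 10 h 51 min; less 30 min break → 10 h 21 min
Total worked: 46 h 55 min = 46.92 h.
Threshold 40 h → overtime 6 h 55 min, regular 40 h 0 min.

Regular 40.00 hours, overtime 6.92 hours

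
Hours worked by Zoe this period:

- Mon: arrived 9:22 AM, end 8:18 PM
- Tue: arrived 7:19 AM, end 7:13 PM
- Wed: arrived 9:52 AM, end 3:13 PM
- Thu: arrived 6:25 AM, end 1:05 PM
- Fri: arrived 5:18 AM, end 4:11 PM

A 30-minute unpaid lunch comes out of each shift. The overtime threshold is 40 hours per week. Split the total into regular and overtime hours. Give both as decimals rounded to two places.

Mon: 9:22 AM–8:18 PM = 10 h 56 min; less 30 min break → 10 h 26 min
Tue: 7:19 AM–7:13 PM = 11 h 54 min; less 30 min break → 11 h 24 min
Wed: 9:52 AM–3:13 PM = 5 h 21 min; less 30 min break → 4 h 51 min
Thu: 6:25 AM–1:05 PM = 6 h 40 min; less 30 min break → 6 h 10 min
Fri: 5:18 AM–4:11 PM = 10 h 53 min; less 30 min break → 10 h 23 min
Total worked: 43 h 14 min = 43.23 h.
Threshold 40 h → overtime 3 h 14 min, regular 40 h 0 min.

Regular 40.00 hours, overtime 3.23 hours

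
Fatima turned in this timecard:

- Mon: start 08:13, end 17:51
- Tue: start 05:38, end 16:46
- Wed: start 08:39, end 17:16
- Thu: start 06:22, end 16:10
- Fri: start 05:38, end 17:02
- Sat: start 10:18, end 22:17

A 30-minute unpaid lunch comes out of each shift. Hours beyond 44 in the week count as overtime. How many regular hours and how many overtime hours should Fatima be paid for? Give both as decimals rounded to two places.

Mon: 08:13–17:51 = 9 h 38 min; less 30 min break → 9 h 8 min
Tue: 05:38–16:46 = 11 h 8 min; less 30 min break → 10 h 38 min
Wed: 08:39–17:16 = 8 h 37 min; less 30 min break → 8 h 7 min
Thu: 06:22–16:10 = 9 h 48 min; less 30 min break → 9 h 18 min
Fri: 05:38–17:02 = 11 h 24 min; less 30 min break → 10 h 54 min
Sat: 10:18–22:17 = 11 h 59 min; less 30 min break → 11 h 29 min
Total worked: 59 h 34 min = 59.57 h.
Threshold 44 h → overtime 15 h 34 min, regular 44 h 0 min.

Regular 44.00 hours, overtime 15.57 hours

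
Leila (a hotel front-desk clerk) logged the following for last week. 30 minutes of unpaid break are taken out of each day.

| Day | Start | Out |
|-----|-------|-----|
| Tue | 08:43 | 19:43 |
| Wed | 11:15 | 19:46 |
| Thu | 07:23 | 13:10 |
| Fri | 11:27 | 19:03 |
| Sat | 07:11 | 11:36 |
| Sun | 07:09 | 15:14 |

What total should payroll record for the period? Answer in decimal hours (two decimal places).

42.40 hours

Tue: 08:43–19:43 = 11 h 0 min; less 30 min break → 10 h 30 min
Wed: 11:15–19:46 = 8 h 31 min; less 30 min break → 8 h 1 min
Thu: 07:23–13:10 = 5 h 47 min; less 30 min break → 5 h 17 min
Fri: 11:27–19:03 = 7 h 36 min; less 30 min break → 7 h 6 min
Sat: 07:11–11:36 = 4 h 25 min; less 30 min break → 3 h 55 min
Sun: 07:09–15:14 = 8 h 5 min; less 30 min break → 7 h 35 min
Total: 10 h 30 min + 8 h 1 min + 5 h 17 min + 7 h 6 min + 3 h 55 min + 7 h 35 min = 42 h 24 min.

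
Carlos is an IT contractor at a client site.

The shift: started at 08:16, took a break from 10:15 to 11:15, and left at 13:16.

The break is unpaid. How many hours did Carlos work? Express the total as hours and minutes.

The shift: 08:16–13:16 = 5 h 0 min; less 60 min break → 4 h 0 min

4 h 0 min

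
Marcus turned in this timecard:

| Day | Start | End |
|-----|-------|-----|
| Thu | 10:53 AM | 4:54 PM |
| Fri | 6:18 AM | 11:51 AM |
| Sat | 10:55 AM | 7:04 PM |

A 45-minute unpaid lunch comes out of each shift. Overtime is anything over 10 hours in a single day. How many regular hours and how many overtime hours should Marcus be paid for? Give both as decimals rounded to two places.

Thu: 10:53 AM–4:54 PM = 6 h 1 min; less 45 min break → 5 h 16 min
Fri: 6:18 AM–11:51 AM = 5 h 33 min; less 45 min break → 4 h 48 min
Sat: 10:55 AM–7:04 PM = 8 h 9 min; less 45 min break → 7 h 24 min
Thu reg 5 h 16 min / OT 0 h 0 min; Fri reg 4 h 48 min / OT 0 h 0 min; Sat reg 7 h 24 min / OT 0 h 0 min.
Totals: regular 17 h 28 min, overtime 0 h 0 min.

Regular 17.47 hours, overtime 0.00 hours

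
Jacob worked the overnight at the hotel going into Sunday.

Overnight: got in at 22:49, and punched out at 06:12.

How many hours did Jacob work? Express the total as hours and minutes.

Overnight: 22:49 → midnight = 1 h 11 min; midnight → 06:12 = 6 h 12 min; span 7 h 23 min

7 h 23 min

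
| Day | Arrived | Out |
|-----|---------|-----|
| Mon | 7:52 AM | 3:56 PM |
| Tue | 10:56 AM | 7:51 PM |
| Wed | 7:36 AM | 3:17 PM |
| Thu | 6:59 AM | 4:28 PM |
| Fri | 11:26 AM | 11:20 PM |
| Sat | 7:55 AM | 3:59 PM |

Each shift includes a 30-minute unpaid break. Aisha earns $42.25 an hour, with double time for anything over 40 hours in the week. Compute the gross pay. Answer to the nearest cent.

$2629.36

Mon: 7:52 AM–3:56 PM = 8 h 4 min; less 30 min break → 7 h 34 min
Tue: 10:56 AM–7:51 PM = 8 h 55 min; less 30 min break → 8 h 25 min
Wed: 7:36 AM–3:17 PM = 7 h 41 min; less 30 min break → 7 h 11 min
Thu: 6:59 AM–4:28 PM = 9 h 29 min; less 30 min break → 8 h 59 min
Fri: 11:26 AM–11:20 PM = 11 h 54 min; less 30 min break → 11 h 24 min
Sat: 7:55 AM–3:59 PM = 8 h 4 min; less 30 min break → 7 h 34 min
Total worked: 51 h 7 min = 3067 min.
Regular 40 h 0 min = 2400 min at $42.25/h; overtime 11 h 7 min = 667 min at $84.50/h.
Pay = (2400 × $42.25 + 667 × $84.50) ÷ 60 = $2629.36.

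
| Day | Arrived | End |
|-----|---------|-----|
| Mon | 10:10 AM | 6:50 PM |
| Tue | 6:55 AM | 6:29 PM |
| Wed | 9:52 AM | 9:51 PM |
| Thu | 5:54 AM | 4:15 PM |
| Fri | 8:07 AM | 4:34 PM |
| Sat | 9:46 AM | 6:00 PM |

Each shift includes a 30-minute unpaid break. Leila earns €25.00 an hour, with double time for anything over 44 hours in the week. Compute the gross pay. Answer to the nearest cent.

€1712.50

Mon: 10:10 AM–6:50 PM = 8 h 40 min; less 30 min break → 8 h 10 min
Tue: 6:55 AM–6:29 PM = 11 h 34 min; less 30 min break → 11 h 4 min
Wed: 9:52 AM–9:51 PM = 11 h 59 min; less 30 min break → 11 h 29 min
Thu: 5:54 AM–4:15 PM = 10 h 21 min; less 30 min break → 9 h 51 min
Fri: 8:07 AM–4:34 PM = 8 h 27 min; less 30 min break → 7 h 57 min
Sat: 9:46 AM–6:00 PM = 8 h 14 min; less 30 min break → 7 h 44 min
Total worked: 56 h 15 min = 3375 min.
Regular 44 h 0 min = 2640 min at €25.00/h; overtime 12 h 15 min = 735 min at €50.00/h.
Pay = (2640 × €25.00 + 735 × €50.00) ÷ 60 = €1712.50.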